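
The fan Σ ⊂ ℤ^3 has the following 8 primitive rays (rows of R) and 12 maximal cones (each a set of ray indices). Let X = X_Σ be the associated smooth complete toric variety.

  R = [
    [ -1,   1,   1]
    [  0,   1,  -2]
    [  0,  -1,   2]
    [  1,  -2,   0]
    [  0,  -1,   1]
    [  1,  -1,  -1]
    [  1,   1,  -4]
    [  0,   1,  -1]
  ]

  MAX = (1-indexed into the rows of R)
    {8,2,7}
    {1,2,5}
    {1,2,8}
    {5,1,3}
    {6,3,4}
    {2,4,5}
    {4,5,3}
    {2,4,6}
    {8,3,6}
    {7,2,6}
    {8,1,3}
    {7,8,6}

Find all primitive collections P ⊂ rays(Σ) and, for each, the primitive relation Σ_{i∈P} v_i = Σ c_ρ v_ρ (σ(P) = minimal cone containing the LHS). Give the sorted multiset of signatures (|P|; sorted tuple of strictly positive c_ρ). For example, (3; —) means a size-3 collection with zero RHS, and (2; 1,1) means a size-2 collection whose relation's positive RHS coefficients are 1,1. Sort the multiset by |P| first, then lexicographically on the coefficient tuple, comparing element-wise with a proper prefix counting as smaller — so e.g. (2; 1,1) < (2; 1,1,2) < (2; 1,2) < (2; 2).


Δ(Σ) — 8 vertices, 11 min non-faces:

  P = {1,6}:  v_{1} + v_{6} = 0 — sig = (2; —)
  P = {2,3}:  v_{2} + v_{3} = 0 — sig = (2; —)
  P = {5,8}:  v_{5} + v_{8} = 0 — sig = (2; —)
  P = {1,4}:  v_{1} + v_{4} = v_{5} — sig = (2; 1)
  P = {4,8}:  v_{4} + v_{8} = v_{6} — sig = (2; 1)
  P = {5,6}:  v_{5} + v_{6} = v_{4} — sig = (2; 1)
  P = {1,7}:  v_{1} + v_{7} = v_{2} + v_{8} — sig = (2; 1,1)
  P = {3,7}:  v_{3} + v_{7} = v_{6} + v_{8} — sig = (2; 1,1)
  P = {5,7}:  v_{5} + v_{7} = v_{2} + v_{6} — sig = (2; 1,1)
  P = {4,7}:  v_{4} + v_{7} = v_{2} + 2·v_{6} — sig = (2; 1,2)
  P = {2,6,8}:  v_{2} + v_{6} + v_{8} = v_{7} — sig = (3; 1)

Sorted signature multiset PRS(X):
[(2; —), (2; —), (2; —), (2; 1), (2; 1), (2; 1), (2; 1,1), (2; 1,1), (2; 1,1), (2; 1,2), (3; 1)]


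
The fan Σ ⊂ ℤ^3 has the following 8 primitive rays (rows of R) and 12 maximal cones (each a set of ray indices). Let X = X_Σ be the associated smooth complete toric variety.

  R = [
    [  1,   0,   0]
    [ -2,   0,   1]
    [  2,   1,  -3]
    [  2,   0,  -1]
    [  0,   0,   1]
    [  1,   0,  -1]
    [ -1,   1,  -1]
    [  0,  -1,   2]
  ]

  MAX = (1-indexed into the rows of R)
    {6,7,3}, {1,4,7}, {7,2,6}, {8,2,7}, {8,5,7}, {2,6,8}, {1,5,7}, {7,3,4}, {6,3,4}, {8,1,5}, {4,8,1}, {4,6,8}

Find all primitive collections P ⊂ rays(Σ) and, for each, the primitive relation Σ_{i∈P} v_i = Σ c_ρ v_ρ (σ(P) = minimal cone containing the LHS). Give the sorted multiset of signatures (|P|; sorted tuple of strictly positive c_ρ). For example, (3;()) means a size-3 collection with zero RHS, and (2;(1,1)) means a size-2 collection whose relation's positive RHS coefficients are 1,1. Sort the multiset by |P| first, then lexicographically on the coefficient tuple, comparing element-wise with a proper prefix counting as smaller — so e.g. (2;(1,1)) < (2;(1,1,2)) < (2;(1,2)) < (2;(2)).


Primitive collections (14):

  P = {2,4}:  v_{2} + v_{4} = 0  ⇒ sig = (2;())
  P = {1,6}:  v_{1} + v_{6} = v_{4}  ⇒ sig = (2;(1))
  P = {3,8}:  v_{3} + v_{8} = v_{4}  ⇒ sig = (2;(1))
  P = {5,6}:  v_{5} + v_{6} = v_{1}  ⇒ sig = (2;(1))
  P = {1,2}:  v_{1} + v_{2} = v_{7} + v_{8}  ⇒ sig = (2;(1,1))
  P = {2,3}:  v_{2} + v_{3} = v_{6} + v_{7}  ⇒ sig = (2;(1,1))
  P = {3,5}:  v_{3} + v_{5} = v_{1} + v_{4} + v_{7}  ⇒ sig = (2;(1,1,1))
  P = {1,3}:  v_{1} + v_{3} = 2·v_{4} + v_{7}  ⇒ sig = (2;(1,2))
  P = {4,5}:  v_{4} + v_{5} = 2·v_{1}  ⇒ sig = (2;(2))
  P = {2,5}:  v_{2} + v_{5} = 2·v_{7} + 2·v_{8}  ⇒ sig = (2;(2,2))
  P = {6,7,8}:  v_{6} + v_{7} + v_{8} = 0  ⇒ sig = (3;())
  P = {1,7,8}:  v_{1} + v_{7} + v_{8} = v_{5}  ⇒ sig = (3;(1))
  P = {4,6,7}:  v_{4} + v_{6} + v_{7} = v_{3}  ⇒ sig = (3;(1))
  P = {4,7,8}:  v_{4} + v_{7} + v_{8} = v_{1}  ⇒ sig = (3;(1))

Hence PRS(X_Σ) =
    |P|=2: 10 collections, coeffs (), (1), (1), (1), (1,1), (1,1), (1,1,1), (1,2), (2), (2,2)
    |P|=3: 4 collections, coeffs (), (1), (1), (1)


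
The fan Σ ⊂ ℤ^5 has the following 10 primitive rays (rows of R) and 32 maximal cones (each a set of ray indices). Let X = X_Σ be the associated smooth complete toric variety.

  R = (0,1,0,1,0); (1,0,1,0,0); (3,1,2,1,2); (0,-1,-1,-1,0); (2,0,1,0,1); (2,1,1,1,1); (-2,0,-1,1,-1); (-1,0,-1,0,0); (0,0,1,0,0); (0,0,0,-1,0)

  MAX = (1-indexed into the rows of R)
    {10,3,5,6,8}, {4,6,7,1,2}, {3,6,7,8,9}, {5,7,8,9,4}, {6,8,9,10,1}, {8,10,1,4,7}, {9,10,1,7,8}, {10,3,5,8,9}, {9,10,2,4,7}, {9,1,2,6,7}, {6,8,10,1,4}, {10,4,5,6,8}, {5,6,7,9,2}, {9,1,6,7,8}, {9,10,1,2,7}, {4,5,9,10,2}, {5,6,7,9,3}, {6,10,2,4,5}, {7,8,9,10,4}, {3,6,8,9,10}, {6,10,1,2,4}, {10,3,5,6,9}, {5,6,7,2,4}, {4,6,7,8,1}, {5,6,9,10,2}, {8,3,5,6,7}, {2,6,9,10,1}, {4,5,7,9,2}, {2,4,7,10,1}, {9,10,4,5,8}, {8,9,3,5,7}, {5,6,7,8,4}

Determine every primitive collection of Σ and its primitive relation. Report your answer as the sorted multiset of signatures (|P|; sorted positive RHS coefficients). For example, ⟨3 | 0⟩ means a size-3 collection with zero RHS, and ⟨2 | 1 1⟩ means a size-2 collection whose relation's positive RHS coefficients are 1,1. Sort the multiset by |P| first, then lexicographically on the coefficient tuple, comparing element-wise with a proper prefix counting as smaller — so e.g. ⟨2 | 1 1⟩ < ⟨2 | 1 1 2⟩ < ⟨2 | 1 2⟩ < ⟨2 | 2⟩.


Δ(Σ) — 10 vertices, 11 min non-faces:

  • {2,8}:  v_{2} + v_{8} = 0 ; sig = ⟨2 | 0⟩
  • {1,5}:  v_{1} + v_{5} = v_{6} ; sig = ⟨2 | 1⟩
  • {2,3}:  v_{2} + v_{3} = v_{5} + v_{6} + v_{9} ; sig = ⟨2 | 1 1 1⟩
  • {1,3}:  v_{1} + v_{3} = 2·v_{6} + v_{8} + v_{9} ; sig = ⟨2 | 1 1 2⟩
  • {3,4}:  v_{3} + v_{4} = 2·v_{5} + v_{8} ; sig = ⟨2 | 1 2⟩
  • {1,4,9}:  v_{1} + v_{4} + v_{9} = 0 ; sig = ⟨3 | 0⟩
  • {5,7,10}:  v_{5} + v_{7} + v_{10} = 0 ; sig = ⟨3 | 0⟩
  • {4,6,9}:  v_{4} + v_{6} + v_{9} = v_{5} ; sig = ⟨3 | 1⟩
  • {6,7,10}:  v_{6} + v_{7} + v_{10} = v_{1} ; sig = ⟨3 | 1⟩
  • {3,7,10}:  v_{3} + v_{7} + v_{10} = v_{6} + v_{8} + v_{9} ; sig = ⟨3 | 1 1 1⟩
  • {5,6,8,9}:  v_{5} + v_{6} + v_{8} + v_{9} = v_{3} ; sig = ⟨4 | 1⟩

Hence PRS(X_Σ) =
{ ⟨2 | 0⟩,  ⟨2 | 1⟩,  ⟨2 | 1 1 1⟩,  ⟨2 | 1 1 2⟩,  ⟨2 | 1 2⟩,  ⟨3 | 0⟩ ×2,  ⟨3 | 1⟩ ×2,  ⟨3 | 1 1 1⟩,  ⟨4 | 1⟩ }


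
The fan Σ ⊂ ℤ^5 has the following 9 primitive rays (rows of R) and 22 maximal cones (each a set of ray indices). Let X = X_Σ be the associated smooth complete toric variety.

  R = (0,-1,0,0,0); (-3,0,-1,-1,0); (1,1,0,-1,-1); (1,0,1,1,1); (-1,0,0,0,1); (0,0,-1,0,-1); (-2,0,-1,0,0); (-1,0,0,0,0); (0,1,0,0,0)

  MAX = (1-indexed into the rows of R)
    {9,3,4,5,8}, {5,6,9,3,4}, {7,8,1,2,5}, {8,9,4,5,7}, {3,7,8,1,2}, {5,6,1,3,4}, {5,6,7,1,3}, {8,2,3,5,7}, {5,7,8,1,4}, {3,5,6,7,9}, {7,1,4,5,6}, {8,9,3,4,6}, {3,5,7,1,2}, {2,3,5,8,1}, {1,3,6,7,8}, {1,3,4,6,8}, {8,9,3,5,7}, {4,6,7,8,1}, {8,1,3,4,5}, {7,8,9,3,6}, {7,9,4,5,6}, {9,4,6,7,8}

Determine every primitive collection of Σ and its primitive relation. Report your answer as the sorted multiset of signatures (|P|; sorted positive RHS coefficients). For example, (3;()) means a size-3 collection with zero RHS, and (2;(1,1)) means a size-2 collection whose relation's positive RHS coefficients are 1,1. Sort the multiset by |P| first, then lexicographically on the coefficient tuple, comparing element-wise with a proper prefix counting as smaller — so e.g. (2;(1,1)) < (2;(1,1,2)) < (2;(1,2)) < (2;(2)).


Σ has 7 primitive collections:

  {1,9}:  v_{1} + v_{9} = 0  →  sig = (2;())
  {2,4}:  v_{2} + v_{4} = v_{5} + v_{8}  →  sig = (2;(1,1))
  {2,9}:  v_{2} + v_{9} = v_{3} + v_{5} + v_{7} + v_{8}  →  sig = (2;(1,1,1,1))
  {2,6}:  v_{2} + v_{6} = v_{1} + v_{3} + 2·v_{7}  →  sig = (2;(1,1,2))
  {3,4,7}:  v_{3} + v_{4} + v_{7} = v_{9}  →  sig = (3;(1))
  {5,6,8}:  v_{5} + v_{6} + v_{8} = v_{7}  →  sig = (3;(1))
  {1,3,5,7,8}:  v_{1} + v_{3} + v_{5} + v_{7} + v_{8} = v_{2}  →  sig = (5;(1))

so the primitive-relation signature multiset is
    |P|=2: 4 collections, coeffs (), (1,1), (1,1,1,1), (1,1,2)
    |P|=3: 2 collections, coeffs (1), (1)
    |P|=5: 1 collection, coeffs (1)


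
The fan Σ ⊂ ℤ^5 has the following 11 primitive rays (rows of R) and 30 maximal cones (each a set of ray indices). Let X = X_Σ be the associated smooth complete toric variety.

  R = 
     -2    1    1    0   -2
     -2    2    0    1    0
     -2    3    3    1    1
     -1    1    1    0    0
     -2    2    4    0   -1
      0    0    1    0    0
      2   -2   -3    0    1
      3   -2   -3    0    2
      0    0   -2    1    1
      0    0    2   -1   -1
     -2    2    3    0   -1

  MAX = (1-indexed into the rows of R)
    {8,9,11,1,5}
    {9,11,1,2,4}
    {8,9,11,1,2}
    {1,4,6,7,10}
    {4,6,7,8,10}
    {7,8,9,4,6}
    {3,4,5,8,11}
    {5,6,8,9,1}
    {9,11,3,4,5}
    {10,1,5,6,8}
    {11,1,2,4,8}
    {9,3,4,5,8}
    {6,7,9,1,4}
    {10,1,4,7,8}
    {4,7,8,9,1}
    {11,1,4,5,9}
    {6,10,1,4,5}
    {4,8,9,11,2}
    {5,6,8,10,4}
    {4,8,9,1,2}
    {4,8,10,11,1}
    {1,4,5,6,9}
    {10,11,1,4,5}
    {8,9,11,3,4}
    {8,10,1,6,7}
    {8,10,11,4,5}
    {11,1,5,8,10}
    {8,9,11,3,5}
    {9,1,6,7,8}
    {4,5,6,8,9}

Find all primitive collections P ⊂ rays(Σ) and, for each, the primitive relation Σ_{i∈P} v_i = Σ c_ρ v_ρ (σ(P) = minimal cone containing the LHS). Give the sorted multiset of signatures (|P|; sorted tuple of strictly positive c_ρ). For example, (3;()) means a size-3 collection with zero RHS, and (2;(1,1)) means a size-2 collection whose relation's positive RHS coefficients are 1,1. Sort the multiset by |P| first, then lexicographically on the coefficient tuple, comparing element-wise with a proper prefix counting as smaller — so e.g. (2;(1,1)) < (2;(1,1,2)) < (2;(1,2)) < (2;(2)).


Σ has 17 primitive collections:

  {7,11}:  v_{7} + v_{11} = 0  so sig = (2;())
  {9,10}:  v_{9} + v_{10} = 0  so sig = (2;())
  {5,7}:  v_{5} + v_{7} = v_{6}  so sig = (2;(1))
  {6,11}:  v_{6} + v_{11} = v_{5}  so sig = (2;(1))
  {2,6}:  v_{2} + v_{6} = v_{9} + v_{11}  so sig = (2;(1,1))
  {2,7}:  v_{2} + v_{7} = v_{1} + v_{4} + v_{8} + v_{9}  so sig = (2;(1,1,1,1))
  {2,10}:  v_{2} + v_{10} = v_{1} + v_{4} + v_{8} + v_{11}  so sig = (2;(1,1,1,1))
  {3,7}:  v_{3} + v_{7} = v_{4} + v_{5} + v_{8} + v_{9}  so sig = (2;(1,1,1,1))
  {3,10}:  v_{3} + v_{10} = v_{4} + v_{5} + v_{8} + v_{11}  so sig = (2;(1,1,1,1))
  {3,6}:  v_{3} + v_{6} = v_{4} + 2·v_{5} + v_{8} + v_{9}  so sig = (2;(1,1,1,2))
  {2,3}:  v_{2} + v_{3} = v_{4} + v_{8} + 2·v_{9} + 3·v_{11}  so sig = (2;(1,1,2,3))
  {1,3}:  v_{1} + v_{3} = v_{9} + 2·v_{11}  so sig = (2;(1,2))
  {2,5}:  v_{2} + v_{5} = v_{9} + 2·v_{11}  so sig = (2;(1,2))
  {1,4,6,8}:  v_{1} + v_{4} + v_{6} + v_{8} = 0  so sig = (4;())
  {1,4,5,8}:  v_{1} + v_{4} + v_{5} + v_{8} = v_{11}  so sig = (4;(1))
  {1,4,8,9,11}:  v_{1} + v_{4} + v_{8} + v_{9} + v_{11} = v_{2}  so sig = (5;(1))
  {4,5,8,9,11}:  v_{4} + v_{5} + v_{8} + v_{9} + v_{11} = v_{3}  so sig = (5;(1))

so the primitive-relation signature multiset is
[(2;()), (2;()), (2;(1)), (2;(1)), (2;(1,1)), (2;(1,1,1,1)), (2;(1,1,1,1)), (2;(1,1,1,1)), (2;(1,1,1,1)), (2;(1,1,1,2)), (2;(1,1,2,3)), (2;(1,2)), (2;(1,2)), (4;()), (4;(1)), (5;(1)), (5;(1))]


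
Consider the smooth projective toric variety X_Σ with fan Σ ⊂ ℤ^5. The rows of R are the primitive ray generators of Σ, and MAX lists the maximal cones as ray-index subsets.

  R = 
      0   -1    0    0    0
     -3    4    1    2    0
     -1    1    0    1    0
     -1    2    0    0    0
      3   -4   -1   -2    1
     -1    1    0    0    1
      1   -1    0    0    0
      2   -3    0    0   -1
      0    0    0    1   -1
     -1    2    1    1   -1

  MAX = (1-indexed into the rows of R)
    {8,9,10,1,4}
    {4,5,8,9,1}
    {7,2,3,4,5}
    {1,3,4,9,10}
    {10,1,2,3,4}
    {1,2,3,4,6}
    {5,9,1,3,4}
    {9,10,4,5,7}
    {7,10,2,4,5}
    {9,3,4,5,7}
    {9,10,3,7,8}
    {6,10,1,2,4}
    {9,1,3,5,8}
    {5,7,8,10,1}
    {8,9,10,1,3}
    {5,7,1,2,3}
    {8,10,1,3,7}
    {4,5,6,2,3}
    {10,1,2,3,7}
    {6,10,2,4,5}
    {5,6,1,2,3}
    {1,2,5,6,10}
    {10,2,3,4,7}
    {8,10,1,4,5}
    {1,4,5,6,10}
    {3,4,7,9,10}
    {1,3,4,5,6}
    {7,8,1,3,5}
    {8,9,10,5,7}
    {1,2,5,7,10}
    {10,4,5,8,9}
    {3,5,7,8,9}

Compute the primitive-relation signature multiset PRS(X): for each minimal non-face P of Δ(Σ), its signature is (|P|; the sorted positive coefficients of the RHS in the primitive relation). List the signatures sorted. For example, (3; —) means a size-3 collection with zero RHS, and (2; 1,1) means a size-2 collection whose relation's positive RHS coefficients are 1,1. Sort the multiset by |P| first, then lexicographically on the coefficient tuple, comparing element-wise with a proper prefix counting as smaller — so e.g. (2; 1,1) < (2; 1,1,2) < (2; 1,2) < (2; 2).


The 13 primitive collections of Σ (r=10, n=5):

  P={6,9}:  v_{6} + v_{9} = v_{3} — sig = (2; 1)
  P={6,7}:  v_{6} + v_{7} = v_{2} + v_{5} — sig = (2; 1,1)
  P={6,8}:  v_{6} + v_{8} = v_{1} + v_{7} — sig = (2; 1,1)
  P={2,8}:  v_{2} + v_{8} = v_{1} + v_{3} + v_{7} + v_{10} — sig = (2; 1,1,1,1)
  P={2,9}:  v_{2} + v_{9} = 2·v_{3} + v_{10} — sig = (2; 1,2)
  P={1,4,7}:  v_{1} + v_{4} + v_{7} = 0 — sig = (3; —)
  P={3,4,8}:  v_{3} + v_{4} + v_{8} = v_{9} — sig = (3; 1)
  P={3,5,10}:  v_{3} + v_{5} + v_{10} = v_{7} — sig = (3; 1)
  P={3,6,10}:  v_{3} + v_{6} + v_{10} = v_{2} — sig = (3; 1)
  P={1,7,9}:  v_{1} + v_{7} + v_{9} = v_{3} + v_{8} — sig = (3; 1,1)
  P={4,7,8}:  v_{4} + v_{7} + v_{8} = v_{5} + v_{9} + v_{10} — sig = (3; 1,1,1)
  P={1,2,4,5}:  v_{1} + v_{2} + v_{4} + v_{5} = v_{6} — sig = (4; 1)
  P={1,5,9,10}:  v_{1} + v_{5} + v_{9} + v_{10} = v_{8} — sig = (4; 1)

Signatures (|P|; sorted positive RHS coefficients), sorted:
    |P|=2: 5 collections, coeffs (1), (1,1), (1,1), (1,1,1,1), (1,2)
    |P|=3: 6 collections, coeffs (), (1), (1), (1), (1,1), (1,1,1)
    |P|=4: 2 collections, coeffs (1), (1)


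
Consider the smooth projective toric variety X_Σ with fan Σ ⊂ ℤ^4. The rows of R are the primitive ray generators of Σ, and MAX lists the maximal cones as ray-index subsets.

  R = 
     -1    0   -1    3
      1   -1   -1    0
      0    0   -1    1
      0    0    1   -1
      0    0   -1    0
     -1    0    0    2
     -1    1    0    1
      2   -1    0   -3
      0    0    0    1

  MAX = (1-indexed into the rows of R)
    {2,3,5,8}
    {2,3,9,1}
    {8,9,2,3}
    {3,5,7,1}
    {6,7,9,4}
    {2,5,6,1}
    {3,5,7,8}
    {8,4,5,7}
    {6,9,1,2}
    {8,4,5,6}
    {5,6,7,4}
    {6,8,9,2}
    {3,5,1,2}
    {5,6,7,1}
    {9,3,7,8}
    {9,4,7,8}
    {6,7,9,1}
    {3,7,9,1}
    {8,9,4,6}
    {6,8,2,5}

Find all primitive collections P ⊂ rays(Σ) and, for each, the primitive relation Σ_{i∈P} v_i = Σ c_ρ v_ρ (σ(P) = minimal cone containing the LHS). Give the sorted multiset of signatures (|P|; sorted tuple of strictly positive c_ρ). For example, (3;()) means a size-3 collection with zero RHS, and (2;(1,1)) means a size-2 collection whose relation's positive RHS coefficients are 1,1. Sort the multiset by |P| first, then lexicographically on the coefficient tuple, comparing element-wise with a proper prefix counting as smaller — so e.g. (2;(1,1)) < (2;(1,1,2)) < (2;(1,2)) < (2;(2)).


Δ(Σ) — 9 vertices, 8 min non-faces:

  • {3,4}:  v_{3} + v_{4} = 0 ; sig = (2;())
  • {1,4}:  v_{1} + v_{4} = v_{6} ; sig = (2;(1))
  • {1,8}:  v_{1} + v_{8} = v_{2} ; sig = (2;(1))
  • {2,7}:  v_{2} + v_{7} = v_{3} ; sig = (2;(1))
  • {3,6}:  v_{3} + v_{6} = v_{1} ; sig = (2;(1))
  • {5,9}:  v_{5} + v_{9} = v_{3} ; sig = (2;(1))
  • {2,4}:  v_{2} + v_{4} = v_{6} + v_{8} ; sig = (2;(1,1))
  • {6,7,8}:  v_{6} + v_{7} + v_{8} = 0 ; sig = (3;())

Sorted signature multiset PRS(X):
    (2;())
    (2;(1))
    (2;(1))
    (2;(1))
    (2;(1))
    (2;(1))
    (2;(1,1))
    (3;())


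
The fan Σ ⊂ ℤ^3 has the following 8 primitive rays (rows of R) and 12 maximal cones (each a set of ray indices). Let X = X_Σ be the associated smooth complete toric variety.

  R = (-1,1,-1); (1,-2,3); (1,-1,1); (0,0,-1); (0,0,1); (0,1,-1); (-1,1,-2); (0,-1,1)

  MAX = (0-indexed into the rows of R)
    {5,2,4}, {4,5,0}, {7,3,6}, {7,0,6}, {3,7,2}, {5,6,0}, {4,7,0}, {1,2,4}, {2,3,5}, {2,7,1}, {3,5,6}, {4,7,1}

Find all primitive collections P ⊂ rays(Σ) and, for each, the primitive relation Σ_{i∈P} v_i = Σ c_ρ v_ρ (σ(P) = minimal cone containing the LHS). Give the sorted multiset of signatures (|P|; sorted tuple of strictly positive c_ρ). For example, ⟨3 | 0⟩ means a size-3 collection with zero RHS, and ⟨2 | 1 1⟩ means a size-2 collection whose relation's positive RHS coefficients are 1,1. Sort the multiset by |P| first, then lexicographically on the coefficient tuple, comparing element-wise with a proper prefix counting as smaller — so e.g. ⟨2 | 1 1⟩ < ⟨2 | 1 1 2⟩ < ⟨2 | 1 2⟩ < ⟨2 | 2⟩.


Δ(Σ) — 8 vertices, 11 min non-faces:

  {0,2}:  v_{0} + v_{2} = 0 — sig = ⟨2 | 0⟩
  {3,4}:  v_{3} + v_{4} = 0 — sig = ⟨2 | 0⟩
  {5,7}:  v_{5} + v_{7} = 0 — sig = ⟨2 | 0⟩
  {0,3}:  v_{0} + v_{3} = v_{6} — sig = ⟨2 | 1⟩
  {1,6}:  v_{1} + v_{6} = v_{7} — sig = ⟨2 | 1⟩
  {2,6}:  v_{2} + v_{6} = v_{3} — sig = ⟨2 | 1⟩
  {4,6}:  v_{4} + v_{6} = v_{0} — sig = ⟨2 | 1⟩
  {0,1}:  v_{0} + v_{1} = v_{4} + v_{7} — sig = ⟨2 | 1 1⟩
  {1,3}:  v_{1} + v_{3} = v_{2} + v_{7} — sig = ⟨2 | 1 1⟩
  {1,5}:  v_{1} + v_{5} = v_{2} + v_{4} — sig = ⟨2 | 1 1⟩
  {2,4,7}:  v_{2} + v_{4} + v_{7} = v_{1} — sig = ⟨3 | 1⟩

so the primitive-relation signature multiset is
    ⟨2 | 0⟩
    ⟨2 | 0⟩
    ⟨2 | 0⟩
    ⟨2 | 1⟩
    ⟨2 | 1⟩
    ⟨2 | 1⟩
    ⟨2 | 1⟩
    ⟨2 | 1 1⟩
    ⟨2 | 1 1⟩
    ⟨2 | 1 1⟩
    ⟨3 | 1⟩


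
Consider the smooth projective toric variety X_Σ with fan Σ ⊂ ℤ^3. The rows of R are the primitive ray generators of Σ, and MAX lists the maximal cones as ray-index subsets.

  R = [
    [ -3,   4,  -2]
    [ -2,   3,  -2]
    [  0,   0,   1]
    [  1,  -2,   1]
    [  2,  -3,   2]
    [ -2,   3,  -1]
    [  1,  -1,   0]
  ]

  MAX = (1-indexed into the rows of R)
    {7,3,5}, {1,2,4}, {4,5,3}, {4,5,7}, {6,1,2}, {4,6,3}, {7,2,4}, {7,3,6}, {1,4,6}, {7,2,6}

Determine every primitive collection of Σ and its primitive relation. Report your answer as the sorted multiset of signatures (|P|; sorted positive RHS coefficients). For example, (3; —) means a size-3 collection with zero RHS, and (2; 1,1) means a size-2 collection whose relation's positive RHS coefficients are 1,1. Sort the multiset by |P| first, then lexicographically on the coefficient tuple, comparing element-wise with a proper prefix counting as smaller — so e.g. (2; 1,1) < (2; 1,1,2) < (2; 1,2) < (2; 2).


Σ has 9 primitive collections:

  • {2,5}:  v_{2} + v_{5} = 0 — sig = (2; —)
  • {1,7}:  v_{1} + v_{7} = v_{2} — sig = (2; 1)
  • {2,3}:  v_{2} + v_{3} = v_{6} — sig = (2; 1)
  • {5,6}:  v_{5} + v_{6} = v_{3} — sig = (2; 1)
  • {1,5}:  v_{1} + v_{5} = v_{4} + v_{6} — sig = (2; 1,1)
  • {1,3}:  v_{1} + v_{3} = v_{4} + 2·v_{6} — sig = (2; 1,2)
  • {4,6,7}:  v_{4} + v_{6} + v_{7} = 0 — sig = (3; —)
  • {2,4,6}:  v_{2} + v_{4} + v_{6} = v_{1} — sig = (3; 1)
  • {3,4,7}:  v_{3} + v_{4} + v_{7} = v_{5} — sig = (3; 1)

so the primitive-relation signature multiset is
[(2; —), (2; 1), (2; 1), (2; 1), (2; 1,1), (2; 1,2), (3; —), (3; 1), (3; 1)]


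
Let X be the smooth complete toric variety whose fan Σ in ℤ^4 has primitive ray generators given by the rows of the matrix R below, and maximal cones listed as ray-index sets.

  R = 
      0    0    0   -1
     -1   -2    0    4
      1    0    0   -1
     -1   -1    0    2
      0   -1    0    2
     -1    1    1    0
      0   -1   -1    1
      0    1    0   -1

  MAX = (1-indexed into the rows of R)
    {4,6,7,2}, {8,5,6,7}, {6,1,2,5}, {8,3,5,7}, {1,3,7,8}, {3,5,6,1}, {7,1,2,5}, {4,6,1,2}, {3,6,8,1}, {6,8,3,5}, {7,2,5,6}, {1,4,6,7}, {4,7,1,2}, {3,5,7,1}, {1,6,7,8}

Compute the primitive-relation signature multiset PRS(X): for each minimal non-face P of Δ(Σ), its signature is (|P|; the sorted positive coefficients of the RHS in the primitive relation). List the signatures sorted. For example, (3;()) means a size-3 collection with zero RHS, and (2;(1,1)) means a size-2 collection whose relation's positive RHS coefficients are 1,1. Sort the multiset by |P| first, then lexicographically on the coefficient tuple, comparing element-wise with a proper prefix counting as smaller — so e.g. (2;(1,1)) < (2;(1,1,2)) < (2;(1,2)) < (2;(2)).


9 minimal non-faces of Δ(Σ) (on 8 rays):

  P={4,5}:  v_{4} + v_{5} = v_{2} ; sig = (2;(1))
  P={3,4}:  v_{3} + v_{4} = v_{1} + v_{5} ; sig = (2;(1,1))
  P={4,8}:  v_{4} + v_{8} = v_{6} + v_{7} ; sig = (2;(1,1))
  P={2,8}:  v_{2} + v_{8} = v_{5} + v_{6} + v_{7} ; sig = (2;(1,1,1))
  P={2,3}:  v_{2} + v_{3} = v_{1} + 2·v_{5} ; sig = (2;(1,2))
  P={1,5,8}:  v_{1} + v_{5} + v_{8} = 0 ; sig = (3;())
  P={3,6,7}:  v_{3} + v_{6} + v_{7} = 0 ; sig = (3;())
  P={1,5,6,7}:  v_{1} + v_{5} + v_{6} + v_{7} = v_{4} ; sig = (4;(1))
  P={1,2,6,7}:  v_{1} + v_{2} + v_{6} + v_{7} = 2·v_{4} ; sig = (4;(2))

Signatures (|P|; sorted positive RHS coefficients), sorted:
    (2;(1))
    (2;(1,1))
    (2;(1,1))
    (2;(1,1,1))
    (2;(1,2))
    (3;())
    (3;())
    (4;(1))
    (4;(2))


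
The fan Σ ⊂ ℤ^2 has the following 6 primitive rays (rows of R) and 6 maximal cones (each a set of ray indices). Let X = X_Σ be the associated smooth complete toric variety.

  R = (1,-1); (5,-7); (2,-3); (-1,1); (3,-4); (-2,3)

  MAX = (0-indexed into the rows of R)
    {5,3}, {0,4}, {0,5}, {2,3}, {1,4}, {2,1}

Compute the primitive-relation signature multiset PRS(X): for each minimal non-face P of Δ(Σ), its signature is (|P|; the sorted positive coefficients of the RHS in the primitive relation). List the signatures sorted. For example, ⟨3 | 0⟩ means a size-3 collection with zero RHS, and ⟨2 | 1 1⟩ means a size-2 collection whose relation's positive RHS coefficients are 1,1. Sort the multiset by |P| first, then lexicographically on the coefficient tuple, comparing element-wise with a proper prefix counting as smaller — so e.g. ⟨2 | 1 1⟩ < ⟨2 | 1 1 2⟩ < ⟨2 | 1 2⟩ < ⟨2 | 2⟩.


Σ has 9 primitive collections:

  P = {0,3}:  v_{0} + v_{3} = 0  ⟹  sig = ⟨2 | 0⟩
  P = {2,5}:  v_{2} + v_{5} = 0  ⟹  sig = ⟨2 | 0⟩
  P = {0,2}:  v_{0} + v_{2} = v_{4}  ⟹  sig = ⟨2 | 1⟩
  P = {1,5}:  v_{1} + v_{5} = v_{4}  ⟹  sig = ⟨2 | 1⟩
  P = {2,4}:  v_{2} + v_{4} = v_{1}  ⟹  sig = ⟨2 | 1⟩
  P = {3,4}:  v_{3} + v_{4} = v_{2}  ⟹  sig = ⟨2 | 1⟩
  P = {4,5}:  v_{4} + v_{5} = v_{0}  ⟹  sig = ⟨2 | 1⟩
  P = {0,1}:  v_{0} + v_{1} = 2·v_{4}  ⟹  sig = ⟨2 | 2⟩
  P = {1,3}:  v_{1} + v_{3} = 2·v_{2}  ⟹  sig = ⟨2 | 2⟩

so the primitive-relation signature multiset is
[⟨2 | 0⟩, ⟨2 | 0⟩, ⟨2 | 1⟩, ⟨2 | 1⟩, ⟨2 | 1⟩, ⟨2 | 1⟩, ⟨2 | 1⟩, ⟨2 | 2⟩, ⟨2 | 2⟩]


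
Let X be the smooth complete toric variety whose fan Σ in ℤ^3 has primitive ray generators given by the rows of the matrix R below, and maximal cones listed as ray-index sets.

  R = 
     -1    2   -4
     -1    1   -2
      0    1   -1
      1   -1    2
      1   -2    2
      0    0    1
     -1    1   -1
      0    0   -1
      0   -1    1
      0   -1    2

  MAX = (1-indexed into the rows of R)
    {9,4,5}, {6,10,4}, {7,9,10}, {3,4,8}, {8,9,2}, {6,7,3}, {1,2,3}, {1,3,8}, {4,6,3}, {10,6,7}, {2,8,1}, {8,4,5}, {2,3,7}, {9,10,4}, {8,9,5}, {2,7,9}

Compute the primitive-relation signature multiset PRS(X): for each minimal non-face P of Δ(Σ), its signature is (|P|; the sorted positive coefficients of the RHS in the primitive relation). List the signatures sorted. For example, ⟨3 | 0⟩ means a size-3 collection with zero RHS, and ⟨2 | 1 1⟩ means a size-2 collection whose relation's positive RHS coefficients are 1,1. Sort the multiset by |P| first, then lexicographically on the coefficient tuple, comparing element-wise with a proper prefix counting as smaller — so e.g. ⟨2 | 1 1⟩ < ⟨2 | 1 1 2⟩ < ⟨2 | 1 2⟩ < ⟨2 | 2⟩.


Σ has 23 primitive collections:

  P = {2,4}:  v_{2} + v_{4} = 0 — sig = ⟨2 | 0⟩
  P = {3,9}:  v_{3} + v_{9} = 0 — sig = ⟨2 | 0⟩
  P = {6,8}:  v_{6} + v_{8} = 0 — sig = ⟨2 | 0⟩
  P = {1,10}:  v_{1} + v_{10} = v_{2} — sig = ⟨2 | 1⟩
  P = {2,6}:  v_{2} + v_{6} = v_{7} — sig = ⟨2 | 1⟩
  P = {3,10}:  v_{3} + v_{10} = v_{6} — sig = ⟨2 | 1⟩
  P = {4,7}:  v_{4} + v_{7} = v_{6} — sig = ⟨2 | 1⟩
  P = {5,7}:  v_{5} + v_{7} = v_{9} — sig = ⟨2 | 1⟩
  P = {6,9}:  v_{6} + v_{9} = v_{10} — sig = ⟨2 | 1⟩
  P = {7,8}:  v_{7} + v_{8} = v_{2} — sig = ⟨2 | 1⟩
  P = {8,10}:  v_{8} + v_{10} = v_{9} — sig = ⟨2 | 1⟩
  P = {1,4}:  v_{1} + v_{4} = v_{3} + v_{8} — sig = ⟨2 | 1 1⟩
  P = {1,6}:  v_{1} + v_{6} = v_{2} + v_{3} — sig = ⟨2 | 1 1⟩
  P = {1,9}:  v_{1} + v_{9} = v_{2} + v_{8} — sig = ⟨2 | 1 1⟩
  P = {2,5}:  v_{2} + v_{5} = v_{8} + v_{9} — sig = ⟨2 | 1 1⟩
  P = {2,10}:  v_{2} + v_{10} = v_{7} + v_{9} — sig = ⟨2 | 1 1⟩
  P = {3,5}:  v_{3} + v_{5} = v_{4} + v_{8} — sig = ⟨2 | 1 1⟩
  P = {5,6}:  v_{5} + v_{6} = v_{4} + v_{9} — sig = ⟨2 | 1 1⟩
  P = {1,7}:  v_{1} + v_{7} = 2·v_{2} + v_{3} — sig = ⟨2 | 1 2⟩
  P = {5,10}:  v_{5} + v_{10} = v_{4} + 2·v_{9} — sig = ⟨2 | 1 2⟩
  P = {1,5}:  v_{1} + v_{5} = 2·v_{8} — sig = ⟨2 | 2⟩
  P = {2,3,8}:  v_{2} + v_{3} + v_{8} = v_{1} — sig = ⟨3 | 1⟩
  P = {4,8,9}:  v_{4} + v_{8} + v_{9} = v_{5} — sig = ⟨3 | 1⟩

so the primitive-relation signature multiset is
{ ⟨2 | 0⟩ ×3,  ⟨2 | 1⟩ ×8,  ⟨2 | 1 1⟩ ×7,  ⟨2 | 1 2⟩ ×2,  ⟨2 | 2⟩,  ⟨3 | 1⟩ ×2 }


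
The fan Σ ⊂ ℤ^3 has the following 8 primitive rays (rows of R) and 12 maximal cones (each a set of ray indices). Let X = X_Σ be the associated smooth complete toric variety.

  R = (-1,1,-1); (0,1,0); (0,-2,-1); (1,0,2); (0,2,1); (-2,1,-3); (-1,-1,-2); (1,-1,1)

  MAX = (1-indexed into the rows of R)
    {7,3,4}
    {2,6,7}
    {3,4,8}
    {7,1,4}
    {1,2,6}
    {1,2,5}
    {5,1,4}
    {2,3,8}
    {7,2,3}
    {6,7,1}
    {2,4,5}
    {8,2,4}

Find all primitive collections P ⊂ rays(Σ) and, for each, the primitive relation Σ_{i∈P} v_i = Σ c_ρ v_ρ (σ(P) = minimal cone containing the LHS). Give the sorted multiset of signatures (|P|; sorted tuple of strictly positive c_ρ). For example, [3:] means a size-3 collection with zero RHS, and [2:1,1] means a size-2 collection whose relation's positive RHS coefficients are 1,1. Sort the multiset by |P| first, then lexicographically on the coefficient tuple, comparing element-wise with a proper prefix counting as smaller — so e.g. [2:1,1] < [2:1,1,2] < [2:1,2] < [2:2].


Minimal non-faces — 14 found among 8 rays, 12 max cones:

  {1,8}:  v_{1} + v_{8} = 0  →  sig = [2:]
  {3,5}:  v_{3} + v_{5} = 0  →  sig = [2:]
  {1,3}:  v_{1} + v_{3} = v_{7}  →  sig = [2:1]
  {4,6}:  v_{4} + v_{6} = v_{1}  →  sig = [2:1]
  {5,7}:  v_{5} + v_{7} = v_{1}  →  sig = [2:1]
  {7,8}:  v_{7} + v_{8} = v_{3}  →  sig = [2:1]
  {5,8}:  v_{5} + v_{8} = v_{2} + v_{4}  →  sig = [2:1,1]
  {6,8}:  v_{6} + v_{8} = v_{2} + v_{7}  →  sig = [2:1,1]
  {3,6}:  v_{3} + v_{6} = v_{2} + 2·v_{7}  →  sig = [2:1,2]
  {5,6}:  v_{5} + v_{6} = 2·v_{1} + v_{2}  →  sig = [2:1,2]
  {2,4,7}:  v_{2} + v_{4} + v_{7} = 0  →  sig = [3:]
  {1,2,4}:  v_{1} + v_{2} + v_{4} = v_{5}  →  sig = [3:1]
  {1,2,7}:  v_{1} + v_{2} + v_{7} = v_{6}  →  sig = [3:1]
  {2,3,4}:  v_{2} + v_{3} + v_{4} = v_{8}  →  sig = [3:1]

Signatures (|P|; sorted positive RHS coefficients), sorted:
    |P|=2: 10 collections, coeffs (), (), (1), (1), (1), (1), (1,1), (1,1), (1,2), (1,2)
    |P|=3: 4 collections, coeffs (), (1), (1), (1)


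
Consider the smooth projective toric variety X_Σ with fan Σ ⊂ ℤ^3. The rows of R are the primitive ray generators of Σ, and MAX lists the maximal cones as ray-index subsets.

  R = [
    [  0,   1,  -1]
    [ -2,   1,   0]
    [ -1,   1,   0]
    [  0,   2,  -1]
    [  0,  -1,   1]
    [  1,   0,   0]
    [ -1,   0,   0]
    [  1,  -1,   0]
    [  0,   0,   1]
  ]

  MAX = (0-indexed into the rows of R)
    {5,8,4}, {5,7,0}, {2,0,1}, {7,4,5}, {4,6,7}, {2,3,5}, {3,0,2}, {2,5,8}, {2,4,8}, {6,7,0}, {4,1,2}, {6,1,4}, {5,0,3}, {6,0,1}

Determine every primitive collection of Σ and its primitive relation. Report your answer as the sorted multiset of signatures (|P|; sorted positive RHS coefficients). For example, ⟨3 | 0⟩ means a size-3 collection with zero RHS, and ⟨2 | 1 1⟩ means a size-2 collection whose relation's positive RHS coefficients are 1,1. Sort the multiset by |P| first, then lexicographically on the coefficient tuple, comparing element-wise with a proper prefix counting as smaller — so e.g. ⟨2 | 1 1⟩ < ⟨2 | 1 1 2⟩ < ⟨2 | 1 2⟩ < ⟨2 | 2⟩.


17 minimal non-faces of Δ(Σ) (on 9 rays):

  P = {0,4}:  v_{0} + v_{4} = 0 — sig = ⟨2 | 0⟩
  P = {2,7}:  v_{2} + v_{7} = 0 — sig = ⟨2 | 0⟩
  P = {5,6}:  v_{5} + v_{6} = 0 — sig = ⟨2 | 0⟩
  P = {1,5}:  v_{1} + v_{5} = v_{2} — sig = ⟨2 | 1⟩
  P = {1,7}:  v_{1} + v_{7} = v_{6} — sig = ⟨2 | 1⟩
  P = {2,6}:  v_{2} + v_{6} = v_{1} — sig = ⟨2 | 1⟩
  P = {0,8}:  v_{0} + v_{8} = v_{2} + v_{5} — sig = ⟨2 | 1 1⟩
  P = {3,4}:  v_{3} + v_{4} = v_{2} + v_{5} — sig = ⟨2 | 1 1⟩
  P = {3,6}:  v_{3} + v_{6} = v_{0} + v_{2} — sig = ⟨2 | 1 1⟩
  P = {3,7}:  v_{3} + v_{7} = v_{0} + v_{5} — sig = ⟨2 | 1 1⟩
  P = {6,8}:  v_{6} + v_{8} = v_{2} + v_{4} — sig = ⟨2 | 1 1⟩
  P = {7,8}:  v_{7} + v_{8} = v_{4} + v_{5} — sig = ⟨2 | 1 1⟩
  P = {1,3}:  v_{1} + v_{3} = v_{0} + 2·v_{2} — sig = ⟨2 | 1 2⟩
  P = {1,8}:  v_{1} + v_{8} = 2·v_{2} + v_{4} — sig = ⟨2 | 1 2⟩
  P = {3,8}:  v_{3} + v_{8} = 2·v_{2} + 2·v_{5} — sig = ⟨2 | 2 2⟩
  P = {0,2,5}:  v_{0} + v_{2} + v_{5} = v_{3} — sig = ⟨3 | 1⟩
  P = {2,4,5}:  v_{2} + v_{4} + v_{5} = v_{8} — sig = ⟨3 | 1⟩

Signatures (|P|; sorted positive RHS coefficients), sorted:
    ⟨2 | 0⟩
    ⟨2 | 0⟩
    ⟨2 | 0⟩
    ⟨2 | 1⟩
    ⟨2 | 1⟩
    ⟨2 | 1⟩
    ⟨2 | 1 1⟩
    ⟨2 | 1 1⟩
    ⟨2 | 1 1⟩
    ⟨2 | 1 1⟩
    ⟨2 | 1 1⟩
    ⟨2 | 1 1⟩
    ⟨2 | 1 2⟩
    ⟨2 | 1 2⟩
    ⟨2 | 2 2⟩
    ⟨3 | 1⟩
    ⟨3 | 1⟩


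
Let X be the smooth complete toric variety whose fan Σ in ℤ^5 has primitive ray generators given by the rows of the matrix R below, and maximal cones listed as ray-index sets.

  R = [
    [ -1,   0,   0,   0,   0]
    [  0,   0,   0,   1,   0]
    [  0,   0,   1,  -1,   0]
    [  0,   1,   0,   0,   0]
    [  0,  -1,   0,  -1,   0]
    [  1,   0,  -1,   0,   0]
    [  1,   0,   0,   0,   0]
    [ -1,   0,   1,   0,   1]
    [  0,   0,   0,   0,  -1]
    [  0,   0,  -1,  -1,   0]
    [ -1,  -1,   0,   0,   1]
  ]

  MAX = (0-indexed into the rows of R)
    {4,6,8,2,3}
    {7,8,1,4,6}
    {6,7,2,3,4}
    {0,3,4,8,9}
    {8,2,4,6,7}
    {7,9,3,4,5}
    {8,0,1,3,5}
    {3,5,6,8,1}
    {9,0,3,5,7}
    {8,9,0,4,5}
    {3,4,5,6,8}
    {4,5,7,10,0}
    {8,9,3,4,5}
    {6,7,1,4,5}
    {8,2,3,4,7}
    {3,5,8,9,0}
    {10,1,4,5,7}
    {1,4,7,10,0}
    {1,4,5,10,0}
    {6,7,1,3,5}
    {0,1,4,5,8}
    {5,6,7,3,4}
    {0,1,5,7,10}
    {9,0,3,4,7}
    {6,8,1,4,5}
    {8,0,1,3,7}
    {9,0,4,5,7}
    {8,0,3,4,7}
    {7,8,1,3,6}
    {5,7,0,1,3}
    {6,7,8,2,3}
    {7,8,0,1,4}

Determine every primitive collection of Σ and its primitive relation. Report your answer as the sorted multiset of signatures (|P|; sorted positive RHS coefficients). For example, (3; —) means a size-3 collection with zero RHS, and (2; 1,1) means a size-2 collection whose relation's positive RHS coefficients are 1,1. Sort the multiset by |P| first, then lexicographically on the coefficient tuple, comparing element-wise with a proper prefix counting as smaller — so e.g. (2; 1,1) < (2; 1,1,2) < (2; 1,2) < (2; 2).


The 18 primitive collections of Σ (r=11, n=5):

  P={0,6}:  v_{0} + v_{6} = 0  ⇒ sig = (2; —)
  P={1,9}:  v_{1} + v_{9} = v_{0} + v_{5}  ⇒ sig = (2; 1,1)
  P={2,10}:  v_{2} + v_{10} = v_{4} + v_{7}  ⇒ sig = (2; 1,1)
  P={1,2}:  v_{1} + v_{2} = v_{6} + v_{7} + v_{8}  ⇒ sig = (2; 1,1,1)
  P={2,5}:  v_{2} + v_{5} = v_{3} + v_{4} + v_{6}  ⇒ sig = (2; 1,1,1)
  P={3,10}:  v_{3} + v_{10} = v_{0} + v_{5} + v_{7}  ⇒ sig = (2; 1,1,1)
  P={6,9}:  v_{6} + v_{9} = v_{3} + v_{4} + v_{5}  ⇒ sig = (2; 1,1,1)
  P={8,10}:  v_{8} + v_{10} = v_{0} + v_{1} + v_{4}  ⇒ sig = (2; 1,1,1)
  P={0,2}:  v_{0} + v_{2} = v_{3} + v_{4} + v_{7} + v_{8}  ⇒ sig = (2; 1,1,1,1)
  P={6,10}:  v_{6} + v_{10} = v_{1} + v_{4} + v_{5} + v_{7}  ⇒ sig = (2; 1,1,1,1)
  P={9,10}:  v_{9} + v_{10} = 2·v_{0} + v_{4} + 2·v_{5} + v_{7}  ⇒ sig = (2; 1,1,2,2)
  P={2,9}:  v_{2} + v_{9} = 2·v_{3} + 2·v_{4}  ⇒ sig = (2; 2,2)
  P={1,3,4}:  v_{1} + v_{3} + v_{4} = 0  ⇒ sig = (3; —)
  P={5,7,8}:  v_{5} + v_{7} + v_{8} = 0  ⇒ sig = (3; —)
  P={7,8,9}:  v_{7} + v_{8} + v_{9} = v_{0} + v_{3} + v_{4}  ⇒ sig = (3; 1,1,1)
  P={0,3,4,5}:  v_{0} + v_{3} + v_{4} + v_{5} = v_{9}  ⇒ sig = (4; 1)
  P={0,1,4,5,7}:  v_{0} + v_{1} + v_{4} + v_{5} + v_{7} = v_{10}  ⇒ sig = (5; 1)
  P={3,4,6,7,8}:  v_{3} + v_{4} + v_{6} + v_{7} + v_{8} = v_{2}  ⇒ sig = (5; 1)

so the primitive-relation signature multiset is
[(2; —), (2; 1,1), (2; 1,1), (2; 1,1,1), (2; 1,1,1), (2; 1,1,1), (2; 1,1,1), (2; 1,1,1), (2; 1,1,1,1), (2; 1,1,1,1), (2; 1,1,2,2), (2; 2,2), (3; —), (3; —), (3; 1,1,1), (4; 1), (5; 1), (5; 1)]


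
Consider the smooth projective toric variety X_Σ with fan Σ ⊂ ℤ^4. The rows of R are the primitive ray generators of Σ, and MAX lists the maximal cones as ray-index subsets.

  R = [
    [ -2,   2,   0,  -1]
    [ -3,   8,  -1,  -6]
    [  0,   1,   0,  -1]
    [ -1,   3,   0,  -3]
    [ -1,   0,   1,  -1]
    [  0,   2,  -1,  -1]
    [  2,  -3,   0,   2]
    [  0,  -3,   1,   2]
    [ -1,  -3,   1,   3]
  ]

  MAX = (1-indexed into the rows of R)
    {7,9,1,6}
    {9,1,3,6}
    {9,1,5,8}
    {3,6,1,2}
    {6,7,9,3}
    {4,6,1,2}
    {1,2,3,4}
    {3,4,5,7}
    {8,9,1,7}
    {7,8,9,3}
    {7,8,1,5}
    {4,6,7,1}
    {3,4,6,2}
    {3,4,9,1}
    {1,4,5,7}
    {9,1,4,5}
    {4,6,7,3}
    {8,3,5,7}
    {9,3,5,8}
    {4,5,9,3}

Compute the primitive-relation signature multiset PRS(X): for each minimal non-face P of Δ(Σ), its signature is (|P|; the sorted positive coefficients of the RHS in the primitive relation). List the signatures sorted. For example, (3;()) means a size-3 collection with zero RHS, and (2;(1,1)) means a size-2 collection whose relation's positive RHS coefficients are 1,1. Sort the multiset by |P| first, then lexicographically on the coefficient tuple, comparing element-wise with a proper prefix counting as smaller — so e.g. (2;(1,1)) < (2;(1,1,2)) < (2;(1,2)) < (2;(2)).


Σ has 14 primitive collections:

  • {4,8}:  v_{4} + v_{8} = v_{5}  ⇒ sig = (2;(1))
  • {2,7}:  v_{2} + v_{7} = v_{4} + v_{6}  ⇒ sig = (2;(1,1))
  • {2,8}:  v_{2} + v_{8} = v_{1} + v_{4}  ⇒ sig = (2;(1,1))
  • {6,8}:  v_{6} + v_{8} = v_{1} + v_{7}  ⇒ sig = (2;(1,1))
  • {5,6}:  v_{5} + v_{6} = v_{1} + v_{4} + v_{7}  ⇒ sig = (2;(1,1,1))
  • {2,5}:  v_{2} + v_{5} = v_{1} + 2·v_{4}  ⇒ sig = (2;(1,2))
  • {2,9}:  v_{2} + v_{9} = 2·v_{1} + v_{3}  ⇒ sig = (2;(1,2))
  • {1,3,7}:  v_{1} + v_{3} + v_{7} = 0  ⇒ sig = (3;())
  • {4,6,9}:  v_{4} + v_{6} + v_{9} = v_{1}  ⇒ sig = (3;(1))
  • {4,7,9}:  v_{4} + v_{7} + v_{9} = v_{8}  ⇒ sig = (3;(1))
  • {1,3,8}:  v_{1} + v_{3} + v_{8} = v_{4} + v_{9}  ⇒ sig = (3;(1,1))
  • {1,3,5}:  v_{1} + v_{3} + v_{5} = 2·v_{4} + v_{9}  ⇒ sig = (3;(1,2))
  • {5,7,9}:  v_{5} + v_{7} + v_{9} = 2·v_{8}  ⇒ sig = (3;(2))
  • {1,3,4,6}:  v_{1} + v_{3} + v_{4} + v_{6} = v_{2}  ⇒ sig = (4;(1))

Sorted signature multiset PRS(X):
    (2;(1))
    (2;(1,1))
    (2;(1,1))
    (2;(1,1))
    (2;(1,1,1))
    (2;(1,2))
    (2;(1,2))
    (3;())
    (3;(1))
    (3;(1))
    (3;(1,1))
    (3;(1,2))
    (3;(2))
    (4;(1))


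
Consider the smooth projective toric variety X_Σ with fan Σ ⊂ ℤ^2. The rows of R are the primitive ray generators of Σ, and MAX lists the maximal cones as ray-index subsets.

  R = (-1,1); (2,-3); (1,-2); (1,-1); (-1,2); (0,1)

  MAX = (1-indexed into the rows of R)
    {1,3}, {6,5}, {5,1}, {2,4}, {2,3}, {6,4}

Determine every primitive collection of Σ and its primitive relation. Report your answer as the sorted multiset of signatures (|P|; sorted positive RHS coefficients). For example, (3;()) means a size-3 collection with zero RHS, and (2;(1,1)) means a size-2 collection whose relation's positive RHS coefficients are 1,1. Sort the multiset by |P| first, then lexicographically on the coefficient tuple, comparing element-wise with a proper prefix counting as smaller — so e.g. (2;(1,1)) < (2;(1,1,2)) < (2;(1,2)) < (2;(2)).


Δ(Σ) — 6 vertices, 9 min non-faces:

  P={1,4}:  v_{1} + v_{4} = 0  ⟹  sig = (2;())
  P={3,5}:  v_{3} + v_{5} = 0  ⟹  sig = (2;())
  P={1,2}:  v_{1} + v_{2} = v_{3}  ⟹  sig = (2;(1))
  P={1,6}:  v_{1} + v_{6} = v_{5}  ⟹  sig = (2;(1))
  P={2,5}:  v_{2} + v_{5} = v_{4}  ⟹  sig = (2;(1))
  P={3,4}:  v_{3} + v_{4} = v_{2}  ⟹  sig = (2;(1))
  P={3,6}:  v_{3} + v_{6} = v_{4}  ⟹  sig = (2;(1))
  P={4,5}:  v_{4} + v_{5} = v_{6}  ⟹  sig = (2;(1))
  P={2,6}:  v_{2} + v_{6} = 2·v_{4}  ⟹  sig = (2;(2))

Signatures (|P|; sorted positive RHS coefficients), sorted:
{ (2;()) ×2,  (2;(1)) ×6,  (2;(2)) }


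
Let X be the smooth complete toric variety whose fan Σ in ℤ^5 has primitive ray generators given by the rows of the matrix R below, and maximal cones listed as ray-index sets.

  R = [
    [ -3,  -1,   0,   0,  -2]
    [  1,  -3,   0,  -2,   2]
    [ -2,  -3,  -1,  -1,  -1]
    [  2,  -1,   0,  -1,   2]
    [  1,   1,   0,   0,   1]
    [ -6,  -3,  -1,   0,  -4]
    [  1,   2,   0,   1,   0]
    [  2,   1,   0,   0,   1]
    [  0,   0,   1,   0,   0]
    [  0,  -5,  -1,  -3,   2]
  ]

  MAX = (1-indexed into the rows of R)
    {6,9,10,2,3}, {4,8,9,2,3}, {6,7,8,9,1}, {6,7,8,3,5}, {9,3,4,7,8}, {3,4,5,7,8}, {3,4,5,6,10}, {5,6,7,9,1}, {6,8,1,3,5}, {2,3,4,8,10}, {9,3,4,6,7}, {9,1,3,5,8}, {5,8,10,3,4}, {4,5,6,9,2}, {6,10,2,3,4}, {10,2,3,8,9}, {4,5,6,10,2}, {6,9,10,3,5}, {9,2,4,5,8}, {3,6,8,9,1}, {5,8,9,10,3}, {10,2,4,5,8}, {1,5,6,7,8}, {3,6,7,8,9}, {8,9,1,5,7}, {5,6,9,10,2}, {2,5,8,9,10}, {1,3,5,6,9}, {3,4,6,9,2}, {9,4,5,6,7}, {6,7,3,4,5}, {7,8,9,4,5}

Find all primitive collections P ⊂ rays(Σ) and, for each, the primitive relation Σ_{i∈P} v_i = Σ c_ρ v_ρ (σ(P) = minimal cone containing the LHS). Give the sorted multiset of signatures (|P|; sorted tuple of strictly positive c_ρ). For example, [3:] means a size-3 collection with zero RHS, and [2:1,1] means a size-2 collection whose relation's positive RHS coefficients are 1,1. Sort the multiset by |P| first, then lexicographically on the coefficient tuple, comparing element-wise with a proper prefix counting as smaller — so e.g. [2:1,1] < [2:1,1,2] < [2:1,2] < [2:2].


The 14 primitive collections of Σ (r=10, n=5):

  P={2,7}:  v_{2} + v_{7} = v_{4} — sig = [2:1]
  P={1,4}:  v_{1} + v_{4} = v_{3} + v_{5} + v_{9} — sig = [2:1,1,1]
  P={7,10}:  v_{7} + v_{10} = v_{3} + v_{4} + v_{5} — sig = [2:1,1,1]
  P={1,2}:  v_{1} + v_{2} = 2·v_{3} + 2·v_{5} + 2·v_{9} — sig = [2:2,2,2]
  P={1,10}:  v_{1} + v_{10} = 3·v_{3} + 3·v_{5} + 2·v_{9} — sig = [2:2,3,3]
  P={2,3,5}:  v_{2} + v_{3} + v_{5} = v_{10} — sig = [3:1]
  P={4,6,8}:  v_{4} + v_{6} + v_{8} = v_{3} — sig = [3:1]
  P={1,3,7}:  v_{1} + v_{3} + v_{7} = v_{6} + v_{8} — sig = [3:1,1]
  P={2,6,8}:  v_{2} + v_{6} + v_{8} = 2·v_{3} + v_{5} + v_{9} — sig = [3:1,1,2]
  P={6,8,10}:  v_{6} + v_{8} + v_{10} = 3·v_{3} + 2·v_{5} + v_{9} — sig = [3:1,2,3]
  P={4,9,10}:  v_{4} + v_{9} + v_{10} = 2·v_{2} — sig = [3:2]
  P={3,5,7,9}:  v_{3} + v_{5} + v_{7} + v_{9} = 0 — sig = [4:]
  P={3,4,5,9}:  v_{3} + v_{4} + v_{5} + v_{9} = v_{2} — sig = [4:1]
  P={5,6,8,9}:  v_{5} + v_{6} + v_{8} + v_{9} = v_{1} — sig = [4:1]

Sorted signature multiset PRS(X):
[[2:1], [2:1,1,1], [2:1,1,1], [2:2,2,2], [2:2,3,3], [3:1], [3:1], [3:1,1], [3:1,1,2], [3:1,2,3], [3:2], [4:], [4:1], [4:1]]
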